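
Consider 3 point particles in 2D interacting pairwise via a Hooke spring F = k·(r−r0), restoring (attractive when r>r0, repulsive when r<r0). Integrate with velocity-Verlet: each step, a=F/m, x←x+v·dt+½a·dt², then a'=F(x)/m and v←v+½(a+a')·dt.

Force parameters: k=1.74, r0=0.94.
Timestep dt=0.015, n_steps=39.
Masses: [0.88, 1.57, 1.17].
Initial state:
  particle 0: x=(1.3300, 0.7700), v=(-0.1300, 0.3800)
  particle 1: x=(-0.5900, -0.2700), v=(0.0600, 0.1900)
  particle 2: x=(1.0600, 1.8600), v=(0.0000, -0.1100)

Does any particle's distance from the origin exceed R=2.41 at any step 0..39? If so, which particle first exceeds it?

step 0: x0=(1.3300, 0.7700) x1=(-0.5900, -0.2700) x2=(1.0600, 1.8600)
step 1: x0=(1.3278, 0.7756) x1=(-0.5888, -0.2669) x2=(1.0598, 1.8581)
step 2: x0=(1.3251, 0.7810) x1=(-0.5871, -0.2633) x2=(1.0593, 1.8557)
step 3: x0=(1.3219, 0.7863) x1=(-0.5849, -0.2592) x2=(1.0584, 1.8527)
step 4: x0=(1.3182, 0.7913) x1=(-0.5821, -0.2547) x2=(1.0572, 1.8493)
step 5: x0=(1.3140, 0.7961) x1=(-0.5788, -0.2496) x2=(1.0557, 1.8453)
step 6: x0=(1.3093, 0.8007) x1=(-0.5749, -0.2441) x2=(1.0538, 1.8408)
step 7: x0=(1.3041, 0.8052) x1=(-0.5706, -0.2380) x2=(1.0516, 1.8359)
step 8: x0=(1.2984, 0.8094) x1=(-0.5657, -0.2315) x2=(1.0490, 1.8304)
step 9: x0=(1.2923, 0.8134) x1=(-0.5602, -0.2246) x2=(1.0461, 1.8245)
step 10: x0=(1.2857, 0.8172) x1=(-0.5543, -0.2171) x2=(1.0428, 1.8181)
step 11: x0=(1.2786, 0.8208) x1=(-0.5479, -0.2092) x2=(1.0393, 1.8113)
step 12: x0=(1.2711, 0.8241) x1=(-0.5409, -0.2008) x2=(1.0354, 1.8040)
step 13: x0=(1.2631, 0.8273) x1=(-0.5335, -0.1920) x2=(1.0311, 1.7962)
step 14: x0=(1.2547, 0.8302) x1=(-0.5256, -0.1827) x2=(1.0266, 1.7881)
step 15: x0=(1.2459, 0.8329) x1=(-0.5172, -0.1730) x2=(1.0217, 1.7794)
step 16: x0=(1.2366, 0.8353) x1=(-0.5083, -0.1628) x2=(1.0165, 1.7704)
step 17: x0=(1.2269, 0.8376) x1=(-0.4989, -0.1522) x2=(1.0110, 1.7610)
step 18: x0=(1.2168, 0.8396) x1=(-0.4891, -0.1412) x2=(1.0051, 1.7511)
step 19: x0=(1.2063, 0.8413) x1=(-0.4789, -0.1298) x2=(0.9990, 1.7409)
step 20: x0=(1.1954, 0.8429) x1=(-0.4682, -0.1179) x2=(0.9926, 1.7303)
step 21: x0=(1.1842, 0.8442) x1=(-0.4571, -0.1057) x2=(0.9859, 1.7194)
step 22: x0=(1.1726, 0.8453) x1=(-0.4455, -0.0930) x2=(0.9788, 1.7081)
step 23: x0=(1.1606, 0.8461) x1=(-0.4336, -0.0800) x2=(0.9715, 1.6964)
step 24: x0=(1.1483, 0.8468) x1=(-0.4212, -0.0666) x2=(0.9640, 1.6845)
step 25: x0=(1.1356, 0.8471) x1=(-0.4085, -0.0529) x2=(0.9561, 1.6722)
step 26: x0=(1.1227, 0.8473) x1=(-0.3953, -0.0388) x2=(0.9480, 1.6596)
step 27: x0=(1.1094, 0.8472) x1=(-0.3818, -0.0244) x2=(0.9396, 1.6468)
step 28: x0=(1.0959, 0.8469) x1=(-0.3680, -0.0096) x2=(0.9310, 1.6336)
step 29: x0=(1.0820, 0.8464) x1=(-0.3538, 0.0055) x2=(0.9221, 1.6202)
step 30: x0=(1.0679, 0.8456) x1=(-0.3393, 0.0209) x2=(0.9129, 1.6066)
step 31: x0=(1.0536, 0.8446) x1=(-0.3245, 0.0366) x2=(0.9036, 1.5927)
step 32: x0=(1.0390, 0.8434) x1=(-0.3093, 0.0526) x2=(0.8940, 1.5786)
step 33: x0=(1.0242, 0.8420) x1=(-0.2939, 0.0689) x2=(0.8842, 1.5643)
step 34: x0=(1.0092, 0.8403) x1=(-0.2782, 0.0854) x2=(0.8741, 1.5499)
step 35: x0=(0.9940, 0.8385) x1=(-0.2623, 0.1022) x2=(0.8639, 1.5352)
step 36: x0=(0.9786, 0.8364) x1=(-0.2461, 0.1192) x2=(0.8535, 1.5204)
step 37: x0=(0.9631, 0.8340) x1=(-0.2296, 0.1365) x2=(0.8428, 1.5055)
step 38: x0=(0.9474, 0.8315) x1=(-0.2130, 0.1539) x2=(0.8320, 1.4904)
step 39: x0=(0.9315, 0.8288) x1=(-0.1961, 0.1716) x2=(0.8211, 1.4753)

no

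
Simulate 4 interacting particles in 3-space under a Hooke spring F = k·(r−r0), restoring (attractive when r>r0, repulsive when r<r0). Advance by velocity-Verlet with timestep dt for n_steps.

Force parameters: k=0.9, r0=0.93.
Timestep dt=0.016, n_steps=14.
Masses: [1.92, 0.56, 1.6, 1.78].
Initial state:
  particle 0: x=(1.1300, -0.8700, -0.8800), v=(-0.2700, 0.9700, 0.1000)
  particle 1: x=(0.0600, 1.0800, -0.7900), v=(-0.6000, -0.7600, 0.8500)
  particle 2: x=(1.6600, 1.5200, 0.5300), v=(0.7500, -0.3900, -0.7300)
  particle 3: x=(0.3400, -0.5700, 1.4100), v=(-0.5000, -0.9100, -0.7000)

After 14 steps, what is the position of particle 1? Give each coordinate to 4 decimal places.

(-0.0047, 0.8367, -0.5221)

step 0: x0=(1.1300, -0.8700, -0.8800) x1=(0.0600, 1.0800, -0.7900) x2=(1.6600, 1.5200, 0.5300) x3=(0.3400, -0.5700, 1.4100)
step 1: x0=(1.1256, -0.8543, -0.8783) x1=(0.0508, 1.0674, -0.7760) x2=(1.6718, 1.5135, 0.5182) x3=(0.3321, -0.5844, 1.3986)
step 2: x0=(1.1212, -0.8383, -0.8762) x1=(0.0422, 1.0541, -0.7610) x2=(1.6834, 1.5066, 0.5063) x3=(0.3243, -0.5985, 1.3867)
step 3: x0=(1.1166, -0.8219, -0.8739) x1=(0.0344, 1.0399, -0.7453) x2=(1.6946, 1.4992, 0.4943) x3=(0.3167, -0.6124, 1.3744)
step 4: x0=(1.1120, -0.8052, -0.8713) x1=(0.0273, 1.0250, -0.7287) x2=(1.7055, 1.4914, 0.4820) x3=(0.3092, -0.6259, 1.3617)
step 5: x0=(1.1073, -0.7882, -0.8684) x1=(0.0209, 1.0093, -0.7113) x2=(1.7161, 1.4831, 0.4697) x3=(0.3019, -0.6391, 1.3485)
step 6: x0=(1.1025, -0.7708, -0.8653) x1=(0.0152, 0.9928, -0.6931) x2=(1.7264, 1.4743, 0.4572) x3=(0.2948, -0.6520, 1.3349)
step 7: x0=(1.0976, -0.7532, -0.8618) x1=(0.0102, 0.9757, -0.6742) x2=(1.7363, 1.4651, 0.4445) x3=(0.2878, -0.6646, 1.3209)
step 8: x0=(1.0927, -0.7353, -0.8581) x1=(0.0059, 0.9578, -0.6545) x2=(1.7459, 1.4555, 0.4318) x3=(0.2810, -0.6769, 1.3065)
step 9: x0=(1.0876, -0.7171, -0.8542) x1=(0.0024, 0.9392, -0.6341) x2=(1.7551, 1.4454, 0.4189) x3=(0.2743, -0.6888, 1.2917)
step 10: x0=(1.0825, -0.6986, -0.8499) x1=(-0.0004, 0.9200, -0.6130) x2=(1.7640, 1.4348, 0.4059) x3=(0.2678, -0.7005, 1.2765)
step 11: x0=(1.0773, -0.6799, -0.8454) x1=(-0.0025, 0.9001, -0.5912) x2=(1.7726, 1.4238, 0.3928) x3=(0.2615, -0.7118, 1.2609)
step 12: x0=(1.0721, -0.6608, -0.8407) x1=(-0.0040, 0.8796, -0.5688) x2=(1.7808, 1.4124, 0.3795) x3=(0.2553, -0.7229, 1.2449)
step 13: x0=(1.0667, -0.6416, -0.8357) x1=(-0.0047, 0.8584, -0.5458) x2=(1.7886, 1.4006, 0.3662) x3=(0.2494, -0.7336, 1.2285)
step 14: x0=(1.0613, -0.6221, -0.8304) x1=(-0.0047, 0.8367, -0.5221) x2=(1.7961, 1.3883, 0.3528) x3=(0.2435, -0.7440, 1.2118)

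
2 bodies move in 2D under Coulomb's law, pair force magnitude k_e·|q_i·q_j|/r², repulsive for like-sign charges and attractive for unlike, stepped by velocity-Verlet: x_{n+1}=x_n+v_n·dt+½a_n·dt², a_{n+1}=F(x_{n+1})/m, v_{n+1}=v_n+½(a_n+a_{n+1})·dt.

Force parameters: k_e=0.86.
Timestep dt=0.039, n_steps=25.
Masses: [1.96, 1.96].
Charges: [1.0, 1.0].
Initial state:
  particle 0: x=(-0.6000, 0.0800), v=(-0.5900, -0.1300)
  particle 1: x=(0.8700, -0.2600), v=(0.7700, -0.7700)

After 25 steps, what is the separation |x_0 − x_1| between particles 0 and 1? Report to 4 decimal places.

3.0702

step 0: x0=(-0.6000, 0.0800) x1=(0.8700, -0.2600)
step 1: x0=(-0.6232, 0.0750) x1=(0.9002, -0.2901)
step 2: x0=(-0.6466, 0.0700) x1=(0.9306, -0.3202)
step 3: x0=(-0.6702, 0.0651) x1=(0.9613, -0.3504)
step 4: x0=(-0.6941, 0.0602) x1=(0.9922, -0.3806)
step 5: x0=(-0.7182, 0.0554) x1=(1.0233, -0.4109)
step 6: x0=(-0.7425, 0.0507) x1=(1.0546, -0.4413)
step 7: x0=(-0.7670, 0.0460) x1=(1.0862, -0.4717)
step 8: x0=(-0.7917, 0.0413) x1=(1.1178, -0.5021)
step 9: x0=(-0.8165, 0.0367) x1=(1.1497, -0.5326)
step 10: x0=(-0.8415, 0.0322) x1=(1.1817, -0.5632)
step 11: x0=(-0.8666, 0.0277) x1=(1.2138, -0.5938)
step 12: x0=(-0.8919, 0.0232) x1=(1.2461, -0.6244)
step 13: x0=(-0.9172, 0.0188) x1=(1.2785, -0.6551)
step 14: x0=(-0.9427, 0.0144) x1=(1.3110, -0.6858)
step 15: x0=(-0.9684, 0.0100) x1=(1.3437, -0.7165)
step 16: x0=(-0.9941, 0.0057) x1=(1.3764, -0.7473)
step 17: x0=(-1.0199, 0.0014) x1=(1.4093, -0.7781)
step 18: x0=(-1.0458, -0.0029) x1=(1.4422, -0.8089)
step 19: x0=(-1.0719, -0.0071) x1=(1.4753, -0.8398)
step 20: x0=(-1.0980, -0.0113) x1=(1.5084, -0.8707)
step 21: x0=(-1.1242, -0.0155) x1=(1.5416, -0.9016)
step 22: x0=(-1.1504, -0.0197) x1=(1.5749, -0.9325)
step 23: x0=(-1.1768, -0.0238) x1=(1.6083, -0.9635)
step 24: x0=(-1.2032, -0.0279) x1=(1.6417, -0.9945)
step 25: x0=(-1.2297, -0.0320) x1=(1.6752, -1.0255)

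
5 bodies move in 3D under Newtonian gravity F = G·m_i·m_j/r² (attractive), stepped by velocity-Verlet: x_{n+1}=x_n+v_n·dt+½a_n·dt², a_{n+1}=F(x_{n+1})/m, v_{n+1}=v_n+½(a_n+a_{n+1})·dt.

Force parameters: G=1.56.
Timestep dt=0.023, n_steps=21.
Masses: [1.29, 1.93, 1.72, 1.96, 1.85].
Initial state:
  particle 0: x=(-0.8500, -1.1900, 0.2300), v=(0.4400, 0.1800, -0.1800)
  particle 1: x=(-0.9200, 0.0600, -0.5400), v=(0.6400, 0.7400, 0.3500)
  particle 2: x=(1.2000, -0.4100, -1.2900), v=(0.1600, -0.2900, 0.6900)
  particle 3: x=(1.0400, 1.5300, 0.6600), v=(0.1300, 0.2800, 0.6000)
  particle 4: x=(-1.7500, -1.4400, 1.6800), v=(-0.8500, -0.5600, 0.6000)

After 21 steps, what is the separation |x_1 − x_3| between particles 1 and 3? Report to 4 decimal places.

2.3448

step 0: x0=(-0.8500, -1.1900, 0.2300) x1=(-0.9200, 0.0600, -0.5400) x2=(1.2000, -0.4100, -1.2900) x3=(1.0400, 1.5300, 0.6600) x4=(-1.7500, -1.4400, 1.6800)
step 1: x0=(-0.8399, -1.1855, 0.2258) x1=(-0.9051, 0.0768, -0.5317) x2=(1.2034, -0.4166, -1.2739) x3=(1.0429, 1.5362, 0.6737) x4=(-1.7694, -1.4528, 1.6935)
step 2: x0=(-0.8299, -1.1803, 0.2216) x1=(-0.8898, 0.0931, -0.5231) x2=(1.2064, -0.4230, -1.2575) x3=(1.0455, 1.5421, 0.6872) x4=(-1.7884, -1.4653, 1.7065)
step 3: x0=(-0.8199, -1.1743, 0.2173) x1=(-0.8742, 0.1090, -0.5140) x2=(1.2089, -0.4293, -1.2406) x3=(1.0478, 1.5476, 0.7004) x4=(-1.8071, -1.4776, 1.7191)
step 4: x0=(-0.8099, -1.1676, 0.2129) x1=(-0.8582, 0.1244, -0.5045) x2=(1.2110, -0.4355, -1.2234) x3=(1.0499, 1.5527, 0.7134) x4=(-1.8254, -1.4896, 1.7311)
step 5: x0=(-0.8000, -1.1602, 0.2085) x1=(-0.8418, 0.1393, -0.4947) x2=(1.2126, -0.4414, -1.2058) x3=(1.0518, 1.5574, 0.7262) x4=(-1.8433, -1.5014, 1.7427)
step 6: x0=(-0.7901, -1.1520, 0.2039) x1=(-0.8250, 0.1537, -0.4844) x2=(1.2136, -0.4472, -1.1878) x3=(1.0533, 1.5617, 0.7388) x4=(-1.8610, -1.5130, 1.7538)
step 7: x0=(-0.7801, -1.1430, 0.1993) x1=(-0.8079, 0.1677, -0.4738) x2=(1.2142, -0.4529, -1.1694) x3=(1.0547, 1.5656, 0.7512) x4=(-1.8783, -1.5243, 1.7645)
step 8: x0=(-0.7702, -1.1334, 0.1945) x1=(-0.7904, 0.1812, -0.4628) x2=(1.2143, -0.4583, -1.1506) x3=(1.0557, 1.5692, 0.7633) x4=(-1.8953, -1.5354, 1.7747)
step 9: x0=(-0.7602, -1.1229, 0.1896) x1=(-0.7725, 0.1941, -0.4515) x2=(1.2139, -0.4636, -1.1314) x3=(1.0565, 1.5723, 0.7752) x4=(-1.9119, -1.5463, 1.7845)
step 10: x0=(-0.7502, -1.1117, 0.1846) x1=(-0.7542, 0.2066, -0.4398) x2=(1.2130, -0.4687, -1.1119) x3=(1.0571, 1.5751, 0.7868) x4=(-1.9283, -1.5569, 1.7940)
step 11: x0=(-0.7401, -1.0997, 0.1795) x1=(-0.7356, 0.2186, -0.4277) x2=(1.2116, -0.4736, -1.0919) x3=(1.0574, 1.5774, 0.7983) x4=(-1.9443, -1.5673, 1.8030)
step 12: x0=(-0.7299, -1.0869, 0.1742) x1=(-0.7166, 0.2301, -0.4153) x2=(1.2097, -0.4783, -1.0716) x3=(1.0574, 1.5794, 0.8094) x4=(-1.9600, -1.5775, 1.8117)
step 13: x0=(-0.7197, -1.0733, 0.1688) x1=(-0.6972, 0.2410, -0.4026) x2=(1.2072, -0.4828, -1.0508) x3=(1.0571, 1.5810, 0.8204) x4=(-1.9754, -1.5875, 1.8200)
step 14: x0=(-0.7093, -1.0589, 0.1632) x1=(-0.6774, 0.2514, -0.3895) x2=(1.2042, -0.4871, -1.0297) x3=(1.0566, 1.5821, 0.8310) x4=(-1.9905, -1.5972, 1.8279)
step 15: x0=(-0.6988, -1.0436, 0.1575) x1=(-0.6572, 0.2612, -0.3760) x2=(1.2007, -0.4912, -1.0082) x3=(1.0558, 1.5829, 0.8415) x4=(-2.0052, -1.6068, 1.8355)
step 16: x0=(-0.6882, -1.0275, 0.1516) x1=(-0.6367, 0.2705, -0.3622) x2=(1.1966, -0.4951, -0.9863) x3=(1.0548, 1.5832, 0.8517) x4=(-2.0197, -1.6161, 1.8428)
step 17: x0=(-0.6774, -1.0105, 0.1455) x1=(-0.6157, 0.2793, -0.3481) x2=(1.1920, -0.4988, -0.9639) x3=(1.0534, 1.5832, 0.8616) x4=(-2.0339, -1.6251, 1.8497)
step 18: x0=(-0.6664, -0.9927, 0.1392) x1=(-0.5944, 0.2874, -0.3337) x2=(1.1867, -0.5022, -0.9412) x3=(1.0518, 1.5827, 0.8712) x4=(-2.0478, -1.6340, 1.8563)
step 19: x0=(-0.6552, -0.9739, 0.1328) x1=(-0.5727, 0.2949, -0.3189) x2=(1.1809, -0.5054, -0.9181) x3=(1.0499, 1.5818, 0.8806) x4=(-2.0613, -1.6426, 1.8626)
step 20: x0=(-0.6438, -0.9542, 0.1262) x1=(-0.5505, 0.3019, -0.3038) x2=(1.1745, -0.5084, -0.8945) x3=(1.0477, 1.5805, 0.8898) x4=(-2.0746, -1.6511, 1.8686)
step 21: x0=(-0.6321, -0.9335, 0.1193) x1=(-0.5280, 0.3081, -0.2884) x2=(1.1675, -0.5110, -0.8705) x3=(1.0452, 1.5787, 0.8986) x4=(-2.0876, -1.6593, 1.8743)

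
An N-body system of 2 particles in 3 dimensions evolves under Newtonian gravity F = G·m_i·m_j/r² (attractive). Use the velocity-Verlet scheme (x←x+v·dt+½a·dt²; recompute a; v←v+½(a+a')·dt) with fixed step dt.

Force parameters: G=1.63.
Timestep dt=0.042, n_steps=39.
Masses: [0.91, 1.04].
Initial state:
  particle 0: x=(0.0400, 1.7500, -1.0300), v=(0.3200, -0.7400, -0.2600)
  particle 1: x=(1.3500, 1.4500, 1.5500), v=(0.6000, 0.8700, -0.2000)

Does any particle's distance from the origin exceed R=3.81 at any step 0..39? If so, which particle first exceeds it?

step 0: x0=(0.0400, 1.7500, -1.0300) x1=(1.3500, 1.4500, 1.5500)
step 1: x0=(0.0535, 1.7189, -1.0408) x1=(1.3751, 1.4866, 1.5415)
step 2: x0=(0.0672, 1.6878, -1.0512) x1=(1.4001, 1.5231, 1.5327)
step 3: x0=(0.0810, 1.6566, -1.0614) x1=(1.4250, 1.5597, 1.5236)
step 4: x0=(0.0950, 1.6255, -1.0712) x1=(1.4497, 1.5963, 1.5142)
step 5: x0=(0.1092, 1.5943, -1.0807) x1=(1.4742, 1.6330, 1.5046)
step 6: x0=(0.1235, 1.5632, -1.0899) x1=(1.4987, 1.6696, 1.4947)
step 7: x0=(0.1380, 1.5320, -1.0988) x1=(1.5229, 1.7062, 1.4845)
step 8: x0=(0.1527, 1.5009, -1.1074) x1=(1.5471, 1.7427, 1.4741)
step 9: x0=(0.1675, 1.4698, -1.1157) x1=(1.5711, 1.7793, 1.4634)
step 10: x0=(0.1825, 1.4387, -1.1237) x1=(1.5949, 1.8158, 1.4524)
step 11: x0=(0.1976, 1.4077, -1.1314) x1=(1.6186, 1.8523, 1.4412)
step 12: x0=(0.2129, 1.3767, -1.1388) x1=(1.6422, 1.8887, 1.4297)
step 13: x0=(0.2284, 1.3458, -1.1459) x1=(1.6656, 1.9251, 1.4180)
step 14: x0=(0.2440, 1.3150, -1.1527) x1=(1.6889, 1.9615, 1.4060)
step 15: x0=(0.2598, 1.2842, -1.1592) x1=(1.7120, 1.9977, 1.3938)
step 16: x0=(0.2758, 1.2535, -1.1655) x1=(1.7351, 2.0339, 1.3813)
step 17: x0=(0.2919, 1.2229, -1.1715) x1=(1.7579, 2.0701, 1.3686)
step 18: x0=(0.3081, 1.1924, -1.1772) x1=(1.7807, 2.1061, 1.3556)
step 19: x0=(0.3245, 1.1620, -1.1827) x1=(1.8033, 2.1421, 1.3425)
step 20: x0=(0.3411, 1.1316, -1.1879) x1=(1.8257, 2.1780, 1.3291)
step 21: x0=(0.3578, 1.1014, -1.1929) x1=(1.8481, 2.2138, 1.3155)
step 22: x0=(0.3747, 1.0713, -1.1976) x1=(1.8703, 2.2495, 1.3016)
step 23: x0=(0.3916, 1.0413, -1.2021) x1=(1.8924, 2.2850, 1.2876)
step 24: x0=(0.4088, 1.0114, -1.2063) x1=(1.9144, 2.3205, 1.2733)
step 25: x0=(0.4261, 0.9817, -1.2103) x1=(1.9362, 2.3559, 1.2589)
step 26: x0=(0.4435, 0.9520, -1.2141) x1=(1.9579, 2.3912, 1.2442)
step 27: x0=(0.4610, 0.9225, -1.2177) x1=(1.9795, 2.4264, 1.2294)
step 28: x0=(0.4787, 0.8931, -1.2210) x1=(2.0010, 2.4614, 1.2144)
step 29: x0=(0.4965, 0.8639, -1.2241) x1=(2.0224, 2.4964, 1.1992)
step 30: x0=(0.5145, 0.8348, -1.2271) x1=(2.0436, 2.5312, 1.1838)
step 31: x0=(0.5325, 0.8058, -1.2298) x1=(2.0648, 2.5659, 1.1682)
step 32: x0=(0.5507, 0.7770, -1.2324) x1=(2.0858, 2.6004, 1.1525)
step 33: x0=(0.5690, 0.7483, -1.2347) x1=(2.1068, 2.6349, 1.1366)
step 34: x0=(0.5874, 0.7198, -1.2369) x1=(2.1276, 2.6692, 1.1206)
step 35: x0=(0.6060, 0.6914, -1.2389) x1=(2.1484, 2.7034, 1.1044)
step 36: x0=(0.6246, 0.6631, -1.2408) x1=(2.1690, 2.7375, 1.0880)
step 37: x0=(0.6434, 0.6350, -1.2424) x1=(2.1896, 2.7714, 1.0716)
step 38: x0=(0.6623, 0.6070, -1.2440) x1=(2.2100, 2.8052, 1.0549)
step 39: x0=(0.6812, 0.5792, -1.2453) x1=(2.2304, 2.8389, 1.0382)

no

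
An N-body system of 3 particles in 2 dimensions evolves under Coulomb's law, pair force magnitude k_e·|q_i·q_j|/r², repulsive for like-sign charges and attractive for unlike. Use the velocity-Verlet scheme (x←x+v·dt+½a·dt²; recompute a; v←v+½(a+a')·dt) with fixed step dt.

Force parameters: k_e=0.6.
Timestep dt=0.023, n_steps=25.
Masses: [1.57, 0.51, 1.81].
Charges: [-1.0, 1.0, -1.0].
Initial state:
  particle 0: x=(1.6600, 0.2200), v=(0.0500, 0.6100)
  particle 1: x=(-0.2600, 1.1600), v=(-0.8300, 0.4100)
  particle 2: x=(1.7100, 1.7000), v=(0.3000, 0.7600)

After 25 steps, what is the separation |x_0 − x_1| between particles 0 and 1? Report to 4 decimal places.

step 0: x0=(1.6600, 0.2200) x1=(-0.2600, 1.1600) x2=(1.7100, 1.7000)
step 1: x0=(1.6611, 0.2340) x1=(-0.2790, 1.1694) x2=(1.7169, 1.7175)
step 2: x0=(1.6622, 0.2479) x1=(-0.2977, 1.1788) x2=(1.7237, 1.7351)
step 3: x0=(1.6633, 0.2618) x1=(-0.3161, 1.1882) x2=(1.7305, 1.7527)
step 4: x0=(1.6643, 0.2755) x1=(-0.3343, 1.1976) x2=(1.7373, 1.7705)
step 5: x0=(1.6652, 0.2892) x1=(-0.3522, 1.2069) x2=(1.7441, 1.7883)
step 6: x0=(1.6661, 0.3029) x1=(-0.3699, 1.2162) x2=(1.7508, 1.8061)
step 7: x0=(1.6670, 0.3164) x1=(-0.3874, 1.2255) x2=(1.7574, 1.8240)
step 8: x0=(1.6678, 0.3299) x1=(-0.4046, 1.2348) x2=(1.7641, 1.8420)
step 9: x0=(1.6686, 0.3433) x1=(-0.4216, 1.2441) x2=(1.7707, 1.8601)
step 10: x0=(1.6694, 0.3567) x1=(-0.4384, 1.2534) x2=(1.7773, 1.8782)
step 11: x0=(1.6701, 0.3699) x1=(-0.4549, 1.2626) x2=(1.7839, 1.8964)
step 12: x0=(1.6708, 0.3831) x1=(-0.4713, 1.2719) x2=(1.7904, 1.9147)
step 13: x0=(1.6714, 0.3963) x1=(-0.4874, 1.2811) x2=(1.7969, 1.9330)
step 14: x0=(1.6720, 0.4093) x1=(-0.5033, 1.2903) x2=(1.8034, 1.9514)
step 15: x0=(1.6725, 0.4223) x1=(-0.5190, 1.2995) x2=(1.8099, 1.9698)
step 16: x0=(1.6730, 0.4352) x1=(-0.5345, 1.3087) x2=(1.8164, 1.9883)
step 17: x0=(1.6735, 0.4481) x1=(-0.5498, 1.3178) x2=(1.8228, 2.0069)
step 18: x0=(1.6739, 0.4609) x1=(-0.5649, 1.3270) x2=(1.8292, 2.0255)
step 19: x0=(1.6743, 0.4736) x1=(-0.5798, 1.3362) x2=(1.8356, 2.0443)
step 20: x0=(1.6746, 0.4862) x1=(-0.5945, 1.3453) x2=(1.8419, 2.0630)
step 21: x0=(1.6749, 0.4988) x1=(-0.6090, 1.3544) x2=(1.8483, 2.0818)
step 22: x0=(1.6752, 0.5113) x1=(-0.6233, 1.3635) x2=(1.8546, 2.1007)
step 23: x0=(1.6754, 0.5237) x1=(-0.6374, 1.3726) x2=(1.8609, 2.1197)
step 24: x0=(1.6755, 0.5361) x1=(-0.6514, 1.3817) x2=(1.8672, 2.1387)
step 25: x0=(1.6757, 0.5484) x1=(-0.6651, 1.3908) x2=(1.8735, 2.1578)

2.4878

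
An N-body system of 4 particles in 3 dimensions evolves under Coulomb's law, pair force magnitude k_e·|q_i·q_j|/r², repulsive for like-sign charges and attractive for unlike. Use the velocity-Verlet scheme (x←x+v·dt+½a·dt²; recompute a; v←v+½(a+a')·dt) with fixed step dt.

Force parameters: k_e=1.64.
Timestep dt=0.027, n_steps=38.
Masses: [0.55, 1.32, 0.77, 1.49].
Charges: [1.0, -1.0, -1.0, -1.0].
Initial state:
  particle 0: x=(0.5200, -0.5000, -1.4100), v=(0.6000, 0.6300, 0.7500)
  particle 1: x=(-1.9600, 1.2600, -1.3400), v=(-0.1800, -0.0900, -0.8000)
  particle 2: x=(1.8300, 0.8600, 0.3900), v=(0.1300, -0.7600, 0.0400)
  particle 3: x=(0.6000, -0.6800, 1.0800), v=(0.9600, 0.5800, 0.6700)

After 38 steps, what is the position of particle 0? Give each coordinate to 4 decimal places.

step 0: x0=(0.5200, -0.5000, -1.4100) x1=(-1.9600, 1.2600, -1.3400) x2=(1.8300, 0.8600, 0.3900) x3=(0.6000, -0.6800, 1.0800)
step 1: x0=(0.5362, -0.4829, -1.3895) x1=(-1.9649, 1.2576, -1.3616) x2=(1.8336, 0.8395, 0.3910) x3=(0.6259, -0.6644, 1.0981)
step 2: x0=(0.5524, -0.4654, -1.3683) x1=(-1.9697, 1.2551, -1.3833) x2=(1.8374, 0.8192, 0.3917) x3=(0.6517, -0.6490, 1.1161)
step 3: x0=(0.5685, -0.4477, -1.3467) x1=(-1.9746, 1.2526, -1.4051) x2=(1.8413, 0.7991, 0.3921) x3=(0.6774, -0.6337, 1.1341)
step 4: x0=(0.5847, -0.4297, -1.3244) x1=(-1.9794, 1.2501, -1.4268) x2=(1.8455, 0.7790, 0.3923) x3=(0.7030, -0.6186, 1.1521)
step 5: x0=(0.6009, -0.4115, -1.3015) x1=(-1.9843, 1.2475, -1.4487) x2=(1.8498, 0.7592, 0.3921) x3=(0.7285, -0.6036, 1.1701)
step 6: x0=(0.6171, -0.3929, -1.2780) x1=(-1.9892, 1.2450, -1.4706) x2=(1.8543, 0.7395, 0.3916) x3=(0.7539, -0.5888, 1.1880)
step 7: x0=(0.6333, -0.3741, -1.2539) x1=(-1.9940, 1.2424, -1.4925) x2=(1.8589, 0.7199, 0.3908) x3=(0.7792, -0.5742, 1.2060)
step 8: x0=(0.6496, -0.3550, -1.2292) x1=(-1.9989, 1.2398, -1.5145) x2=(1.8638, 0.7005, 0.3897) x3=(0.8044, -0.5597, 1.2239)
step 9: x0=(0.6659, -0.3356, -1.2038) x1=(-2.0037, 1.2372, -1.5365) x2=(1.8688, 0.6813, 0.3881) x3=(0.8295, -0.5454, 1.2418)
step 10: x0=(0.6823, -0.3160, -1.1778) x1=(-2.0085, 1.2345, -1.5586) x2=(1.8740, 0.6622, 0.3862) x3=(0.8544, -0.5313, 1.2598)
step 11: x0=(0.6988, -0.2960, -1.1512) x1=(-2.0134, 1.2318, -1.5807) x2=(1.8794, 0.6433, 0.3838) x3=(0.8793, -0.5174, 1.2778)
step 12: x0=(0.7153, -0.2758, -1.1239) x1=(-2.0182, 1.2291, -1.6028) x2=(1.8849, 0.6246, 0.3810) x3=(0.9040, -0.5036, 1.2957)
step 13: x0=(0.7320, -0.2553, -1.0959) x1=(-2.0230, 1.2264, -1.6250) x2=(1.8906, 0.6060, 0.3777) x3=(0.9286, -0.4899, 1.3138)
step 14: x0=(0.7488, -0.2346, -1.0672) x1=(-2.0278, 1.2237, -1.6472) x2=(1.8964, 0.5876, 0.3738) x3=(0.9530, -0.4765, 1.3318)
step 15: x0=(0.7658, -0.2135, -1.0378) x1=(-2.0326, 1.2210, -1.6695) x2=(1.9024, 0.5693, 0.3695) x3=(0.9773, -0.4632, 1.3499)
step 16: x0=(0.7829, -0.1922, -1.0077) x1=(-2.0374, 1.2182, -1.6918) x2=(1.9085, 0.5513, 0.3646) x3=(1.0015, -0.4501, 1.3680)
step 17: x0=(0.8002, -0.1706, -0.9768) x1=(-2.0422, 1.2154, -1.7141) x2=(1.9148, 0.5333, 0.3591) x3=(1.0255, -0.4372, 1.3862)
step 18: x0=(0.8177, -0.1487, -0.9452) x1=(-2.0469, 1.2126, -1.7364) x2=(1.9211, 0.5155, 0.3530) x3=(1.0494, -0.4244, 1.4045)
step 19: x0=(0.8355, -0.1265, -0.9127) x1=(-2.0517, 1.2098, -1.7588) x2=(1.9275, 0.4979, 0.3462) x3=(1.0731, -0.4118, 1.4228)
step 20: x0=(0.8536, -0.1041, -0.8795) x1=(-2.0565, 1.2070, -1.7812) x2=(1.9340, 0.4804, 0.3387) x3=(1.0967, -0.3993, 1.4412)
step 21: x0=(0.8720, -0.0814, -0.8454) x1=(-2.0612, 1.2041, -1.8036) x2=(1.9405, 0.4630, 0.3306) x3=(1.1202, -0.3870, 1.4597)
step 22: x0=(0.8908, -0.0584, -0.8104) x1=(-2.0659, 1.2013, -1.8260) x2=(1.9471, 0.4457, 0.3216) x3=(1.1435, -0.3749, 1.4783)
step 23: x0=(0.9099, -0.0352, -0.7745) x1=(-2.0707, 1.1984, -1.8485) x2=(1.9535, 0.4285, 0.3119) x3=(1.1666, -0.3629, 1.4970)
step 24: x0=(0.9295, -0.0116, -0.7377) x1=(-2.0754, 1.1956, -1.8710) x2=(1.9600, 0.4114, 0.3014) x3=(1.1897, -0.3510, 1.5157)
step 25: x0=(0.9497, 0.0121, -0.6999) x1=(-2.0801, 1.1927, -1.8935) x2=(1.9663, 0.3944, 0.2900) x3=(1.2126, -0.3393, 1.5346)
step 26: x0=(0.9704, 0.0362, -0.6610) x1=(-2.0848, 1.1898, -1.9160) x2=(1.9724, 0.3774, 0.2777) x3=(1.2353, -0.3276, 1.5535)
step 27: x0=(0.9918, 0.0605, -0.6211) x1=(-2.0895, 1.1869, -1.9385) x2=(1.9784, 0.3605, 0.2644) x3=(1.2579, -0.3161, 1.5726)
step 28: x0=(1.0140, 0.0850, -0.5801) x1=(-2.0942, 1.1840, -1.9611) x2=(1.9840, 0.3437, 0.2502) x3=(1.2804, -0.3047, 1.5917)
step 29: x0=(1.0370, 0.1098, -0.5379) x1=(-2.0989, 1.1811, -1.9836) x2=(1.9892, 0.3269, 0.2350) x3=(1.3028, -0.2934, 1.6110)
step 30: x0=(1.0610, 0.1348, -0.4944) x1=(-2.1036, 1.1782, -2.0062) x2=(1.9940, 0.3101, 0.2187) x3=(1.3250, -0.2822, 1.6304)
step 31: x0=(1.0861, 0.1599, -0.4496) x1=(-2.1083, 1.1753, -2.0288) x2=(1.9982, 0.2933, 0.2013) x3=(1.3471, -0.2711, 1.6498)
step 32: x0=(1.1125, 0.1853, -0.4035) x1=(-2.1130, 1.1724, -2.0514) x2=(2.0017, 0.2765, 0.1828) x3=(1.3691, -0.2600, 1.6694)
step 33: x0=(1.1404, 0.2107, -0.3559) x1=(-2.1176, 1.1695, -2.0741) x2=(2.0043, 0.2598, 0.1631) x3=(1.3911, -0.2490, 1.6891)
step 34: x0=(1.1701, 0.2361, -0.3069) x1=(-2.1223, 1.1666, -2.0967) x2=(2.0058, 0.2432, 0.1422) x3=(1.4129, -0.2380, 1.7088)
step 35: x0=(1.2018, 0.2615, -0.2562) x1=(-2.1270, 1.1637, -2.1194) x2=(2.0061, 0.2266, 0.1200) x3=(1.4346, -0.2271, 1.7286)
step 36: x0=(1.2360, 0.2867, -0.2040) x1=(-2.1317, 1.1608, -2.1420) x2=(2.0048, 0.2103, 0.0966) x3=(1.4562, -0.2162, 1.7485)
step 37: x0=(1.2730, 0.3115, -0.1502) x1=(-2.1364, 1.1579, -2.1647) x2=(2.0016, 0.1942, 0.0720) x3=(1.4778, -0.2053, 1.7685)
step 38: x0=(1.3135, 0.3357, -0.0949) x1=(-2.1411, 1.1550, -2.1874) x2=(1.9961, 0.1787, 0.0461) x3=(1.4992, -0.1944, 1.7885)

(1.3135, 0.3357, -0.0949)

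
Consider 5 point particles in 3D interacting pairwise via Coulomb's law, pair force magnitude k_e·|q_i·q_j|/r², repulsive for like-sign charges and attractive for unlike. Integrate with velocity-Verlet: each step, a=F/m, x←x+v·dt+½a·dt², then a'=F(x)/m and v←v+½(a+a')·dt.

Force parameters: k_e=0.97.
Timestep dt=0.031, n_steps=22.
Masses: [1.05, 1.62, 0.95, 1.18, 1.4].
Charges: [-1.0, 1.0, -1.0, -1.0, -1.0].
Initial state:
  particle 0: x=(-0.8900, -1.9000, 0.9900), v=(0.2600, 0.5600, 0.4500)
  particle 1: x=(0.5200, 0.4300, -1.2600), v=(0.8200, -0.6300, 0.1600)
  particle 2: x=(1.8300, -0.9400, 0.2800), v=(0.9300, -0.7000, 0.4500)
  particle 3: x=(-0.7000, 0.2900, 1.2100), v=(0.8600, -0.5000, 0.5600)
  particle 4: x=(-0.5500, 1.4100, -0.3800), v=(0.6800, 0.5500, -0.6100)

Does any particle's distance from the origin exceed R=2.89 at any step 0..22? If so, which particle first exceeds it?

step 0: x0=(-0.8900, -1.9000, 0.9900) x1=(0.5200, 0.4300, -1.2600) x2=(1.8300, -0.9400, 0.2800) x3=(-0.7000, 0.2900, 1.2100) x4=(-0.5500, 1.4100, -0.3800)
step 1: x0=(-0.8820, -1.8828, 1.0039) x1=(0.5454, 0.4105, -1.2549) x2=(1.8589, -0.9617, 0.2939) x3=(-0.6734, 0.2745, 1.2274) x4=(-0.5289, 1.4271, -0.3991)
step 2: x0=(-0.8741, -1.8657, 1.0179) x1=(0.5706, 0.3910, -1.2496) x2=(1.8880, -0.9834, 0.3076) x3=(-0.6467, 0.2592, 1.2450) x4=(-0.5076, 1.4442, -0.4184)
step 3: x0=(-0.8662, -1.8490, 1.0318) x1=(0.5957, 0.3715, -1.2440) x2=(1.9172, -1.0050, 0.3212) x3=(-0.6202, 0.2439, 1.2626) x4=(-0.4862, 1.4614, -0.4380)
step 4: x0=(-0.8585, -1.8324, 1.0457) x1=(0.6207, 0.3521, -1.2381) x2=(1.9466, -1.0266, 0.3346) x3=(-0.5936, 0.2288, 1.2803) x4=(-0.4647, 1.4786, -0.4579)
step 5: x0=(-0.8508, -1.8161, 1.0596) x1=(0.6456, 0.3327, -1.2320) x2=(1.9762, -1.0482, 0.3479) x3=(-0.5670, 0.2137, 1.2982) x4=(-0.4431, 1.4958, -0.4780)
step 6: x0=(-0.8433, -1.8001, 1.0734) x1=(0.6703, 0.3134, -1.2257) x2=(2.0059, -1.0698, 0.3611) x3=(-0.5405, 0.1988, 1.3161) x4=(-0.4214, 1.5130, -0.4983)
step 7: x0=(-0.8358, -1.7843, 1.0872) x1=(0.6950, 0.2941, -1.2192) x2=(2.0358, -1.0914, 0.3741) x3=(-0.5140, 0.1841, 1.3341) x4=(-0.3995, 1.5303, -0.5189)
step 8: x0=(-0.8284, -1.7687, 1.1010) x1=(0.7195, 0.2748, -1.2124) x2=(2.0659, -1.1130, 0.3869) x3=(-0.4875, 0.1694, 1.3522) x4=(-0.3776, 1.5475, -0.5397)
step 9: x0=(-0.8212, -1.7534, 1.1148) x1=(0.7439, 0.2556, -1.2054) x2=(2.0961, -1.1345, 0.3996) x3=(-0.4610, 0.1550, 1.3704) x4=(-0.3556, 1.5648, -0.5607)
step 10: x0=(-0.8140, -1.7383, 1.1286) x1=(0.7682, 0.2364, -1.1982) x2=(2.1264, -1.1561, 0.4122) x3=(-0.4345, 0.1407, 1.3887) x4=(-0.3334, 1.5821, -0.5819)
step 11: x0=(-0.8070, -1.7236, 1.1423) x1=(0.7924, 0.2173, -1.1908) x2=(2.1569, -1.1776, 0.4247) x3=(-0.4080, 0.1265, 1.4070) x4=(-0.3112, 1.5993, -0.6033)
step 12: x0=(-0.8001, -1.7090, 1.1559) x1=(0.8165, 0.1982, -1.1831) x2=(2.1876, -1.1991, 0.4370) x3=(-0.3814, 0.1125, 1.4254) x4=(-0.2888, 1.6166, -0.6248)
step 13: x0=(-0.7933, -1.6948, 1.1696) x1=(0.8405, 0.1791, -1.1753) x2=(2.2184, -1.2206, 0.4491) x3=(-0.3549, 0.0987, 1.4439) x4=(-0.2664, 1.6339, -0.6465)
step 14: x0=(-0.7866, -1.6808, 1.1832) x1=(0.8644, 0.1601, -1.1673) x2=(2.2493, -1.2421, 0.4612) x3=(-0.3283, 0.0851, 1.4625) x4=(-0.2439, 1.6511, -0.6684)
step 15: x0=(-0.7800, -1.6671, 1.1967) x1=(0.8883, 0.1412, -1.1590) x2=(2.2804, -1.2636, 0.4730) x3=(-0.3018, 0.0717, 1.4811) x4=(-0.2213, 1.6683, -0.6905)
step 16: x0=(-0.7735, -1.6536, 1.2102) x1=(0.9120, 0.1222, -1.1506) x2=(2.3116, -1.2851, 0.4848) x3=(-0.2752, 0.0585, 1.4998) x4=(-0.1986, 1.6855, -0.7127)
step 17: x0=(-0.7672, -1.6405, 1.2237) x1=(0.9356, 0.1034, -1.1420) x2=(2.3429, -1.3066, 0.4964) x3=(-0.2485, 0.0455, 1.5185) x4=(-0.1758, 1.7027, -0.7350)
step 18: x0=(-0.7610, -1.6276, 1.2371) x1=(0.9592, 0.0845, -1.1333) x2=(2.3744, -1.3281, 0.5079) x3=(-0.2219, 0.0327, 1.5373) x4=(-0.1530, 1.7199, -0.7575)
step 19: x0=(-0.7550, -1.6150, 1.2505) x1=(0.9826, 0.0657, -1.1243) x2=(2.4060, -1.3496, 0.5193) x3=(-0.1952, 0.0202, 1.5562) x4=(-0.1301, 1.7371, -0.7801)
step 20: x0=(-0.7491, -1.6027, 1.2638) x1=(1.0060, 0.0470, -1.1152) x2=(2.4378, -1.3710, 0.5305) x3=(-0.1684, 0.0078, 1.5751) x4=(-0.1071, 1.7542, -0.8029)
step 21: x0=(-0.7433, -1.5906, 1.2770) x1=(1.0293, 0.0283, -1.1059) x2=(2.4696, -1.3925, 0.5416) x3=(-0.1416, -0.0043, 1.5941) x4=(-0.0840, 1.7713, -0.8257)
step 22: x0=(-0.7377, -1.5789, 1.2902) x1=(1.0525, 0.0096, -1.0964) x2=(2.5016, -1.4140, 0.5526) x3=(-0.1147, -0.0162, 1.6132) x4=(-0.0609, 1.7884, -0.8487)

yes, particle 2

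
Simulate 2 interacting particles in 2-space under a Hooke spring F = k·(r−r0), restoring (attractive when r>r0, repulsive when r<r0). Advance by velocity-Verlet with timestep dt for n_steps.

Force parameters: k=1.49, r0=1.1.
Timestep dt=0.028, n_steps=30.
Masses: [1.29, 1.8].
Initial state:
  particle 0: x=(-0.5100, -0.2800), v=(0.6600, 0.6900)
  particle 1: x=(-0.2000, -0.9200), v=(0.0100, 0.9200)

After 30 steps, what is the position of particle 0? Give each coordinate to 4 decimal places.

step 0: x0=(-0.5100, -0.2800) x1=(-0.2000, -0.9200)
step 1: x0=(-0.4916, -0.2605) x1=(-0.1997, -0.8944)
step 2: x0=(-0.4733, -0.2407) x1=(-0.1992, -0.8689)
step 3: x0=(-0.4552, -0.2206) x1=(-0.1987, -0.8438)
step 4: x0=(-0.4373, -0.2000) x1=(-0.1980, -0.8189)
step 5: x0=(-0.4195, -0.1792) x1=(-0.1973, -0.7942)
step 6: x0=(-0.4018, -0.1579) x1=(-0.1964, -0.7699)
step 7: x0=(-0.3843, -0.1363) x1=(-0.1954, -0.7458)
step 8: x0=(-0.3668, -0.1142) x1=(-0.1944, -0.7220)
step 9: x0=(-0.3495, -0.0918) x1=(-0.1933, -0.6985)
step 10: x0=(-0.3323, -0.0689) x1=(-0.1921, -0.6752)
step 11: x0=(-0.3152, -0.0456) x1=(-0.1908, -0.6523)
step 12: x0=(-0.2982, -0.0219) x1=(-0.1895, -0.6297)
step 13: x0=(-0.2813, 0.0023) x1=(-0.1881, -0.6074)
step 14: x0=(-0.2644, 0.0269) x1=(-0.1867, -0.5854)
step 15: x0=(-0.2476, 0.0519) x1=(-0.1852, -0.5638)
step 16: x0=(-0.2308, 0.0773) x1=(-0.1837, -0.5424)
step 17: x0=(-0.2141, 0.1032) x1=(-0.1821, -0.5213)
step 18: x0=(-0.1974, 0.1295) x1=(-0.1806, -0.5006)
step 19: x0=(-0.1807, 0.1562) x1=(-0.1790, -0.4801)
step 20: x0=(-0.1640, 0.1834) x1=(-0.1775, -0.4600)
step 21: x0=(-0.1473, 0.2110) x1=(-0.1759, -0.4401)
step 22: x0=(-0.1305, 0.2389) x1=(-0.1744, -0.4206)
step 23: x0=(-0.1138, 0.2673) x1=(-0.1729, -0.4013)
step 24: x0=(-0.0970, 0.2961) x1=(-0.1714, -0.3823)
step 25: x0=(-0.0802, 0.3252) x1=(-0.1699, -0.3636)
step 26: x0=(-0.0633, 0.3547) x1=(-0.1685, -0.3451)
step 27: x0=(-0.0464, 0.3846) x1=(-0.1671, -0.3269)
step 28: x0=(-0.0294, 0.4147) x1=(-0.1658, -0.3089)
step 29: x0=(-0.0123, 0.4453) x1=(-0.1645, -0.2912)
step 30: x0=(0.0048, 0.4761) x1=(-0.1632, -0.2737)

(0.0048, 0.4761)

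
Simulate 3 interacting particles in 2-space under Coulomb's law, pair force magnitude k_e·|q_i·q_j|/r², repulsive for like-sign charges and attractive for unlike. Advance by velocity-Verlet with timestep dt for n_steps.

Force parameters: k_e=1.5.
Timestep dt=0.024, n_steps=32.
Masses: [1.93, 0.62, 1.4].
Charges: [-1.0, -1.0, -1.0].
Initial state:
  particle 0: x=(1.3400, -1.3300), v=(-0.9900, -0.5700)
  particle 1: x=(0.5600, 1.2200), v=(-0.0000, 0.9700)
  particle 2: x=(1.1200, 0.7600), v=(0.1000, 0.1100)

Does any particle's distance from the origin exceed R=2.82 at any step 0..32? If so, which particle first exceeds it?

step 0: x0=(1.3400, -1.3300) x1=(0.5600, 1.2200) x2=(1.1200, 0.7600)
step 1: x0=(1.3163, -1.3438) x1=(0.5589, 1.2442) x2=(1.1228, 0.7623)
step 2: x0=(1.2925, -1.3577) x1=(0.5559, 1.2703) x2=(1.1265, 0.7641)
step 3: x0=(1.2688, -1.3718) x1=(0.5510, 1.2981) x2=(1.1310, 0.7653)
step 4: x0=(1.2452, -1.3860) x1=(0.5445, 1.3276) x2=(1.1362, 0.7659)
step 5: x0=(1.2215, -1.4004) x1=(0.5363, 1.3587) x2=(1.1421, 0.7660)
step 6: x0=(1.1979, -1.4149) x1=(0.5268, 1.3914) x2=(1.1485, 0.7657)
step 7: x0=(1.1743, -1.4296) x1=(0.5159, 1.4254) x2=(1.1556, 0.7649)
step 8: x0=(1.1506, -1.4444) x1=(0.5038, 1.4609) x2=(1.1631, 0.7638)
step 9: x0=(1.1270, -1.4594) x1=(0.4907, 1.4975) x2=(1.1711, 0.7622)
step 10: x0=(1.1034, -1.4745) x1=(0.4766, 1.5354) x2=(1.1795, 0.7604)
step 11: x0=(1.0799, -1.4897) x1=(0.4616, 1.5743) x2=(1.1883, 0.7582)
step 12: x0=(1.0563, -1.5051) x1=(0.4458, 1.6143) x2=(1.1974, 0.7558)
step 13: x0=(1.0327, -1.5206) x1=(0.4293, 1.6551) x2=(1.2069, 0.7532)
step 14: x0=(1.0091, -1.5362) x1=(0.4121, 1.6969) x2=(1.2167, 0.7503)
step 15: x0=(0.9856, -1.5519) x1=(0.3943, 1.7395) x2=(1.2267, 0.7473)
step 16: x0=(0.9620, -1.5678) x1=(0.3760, 1.7828) x2=(1.2370, 0.7440)
step 17: x0=(0.9384, -1.5838) x1=(0.3571, 1.8269) x2=(1.2475, 0.7407)
step 18: x0=(0.9148, -1.5999) x1=(0.3378, 1.8716) x2=(1.2582, 0.7372)
step 19: x0=(0.8912, -1.6162) x1=(0.3180, 1.9169) x2=(1.2691, 0.7336)
step 20: x0=(0.8676, -1.6325) x1=(0.2978, 1.9628) x2=(1.2802, 0.7299)
step 21: x0=(0.8440, -1.6489) x1=(0.2773, 2.0092) x2=(1.2915, 0.7261)
step 22: x0=(0.8204, -1.6655) x1=(0.2565, 2.0562) x2=(1.3029, 0.7222)
step 23: x0=(0.7968, -1.6822) x1=(0.2353, 2.1036) x2=(1.3145, 0.7183)
step 24: x0=(0.7731, -1.6989) x1=(0.2138, 2.1515) x2=(1.3262, 0.7143)
step 25: x0=(0.7495, -1.7158) x1=(0.1921, 2.1998) x2=(1.3381, 0.7102)
step 26: x0=(0.7258, -1.7328) x1=(0.1701, 2.2485) x2=(1.3501, 0.7061)
step 27: x0=(0.7022, -1.7498) x1=(0.1479, 2.2976) x2=(1.3623, 0.7020)
step 28: x0=(0.6785, -1.7670) x1=(0.1254, 2.3470) x2=(1.3745, 0.6978)
step 29: x0=(0.6548, -1.7842) x1=(0.1027, 2.3968) x2=(1.3869, 0.6937)
step 30: x0=(0.6310, -1.8016) x1=(0.0799, 2.4469) x2=(1.3993, 0.6895)
step 31: x0=(0.6073, -1.8190) x1=(0.0569, 2.4973) x2=(1.4119, 0.6852)
step 32: x0=(0.5836, -1.8365) x1=(0.0337, 2.5480) x2=(1.4246, 0.6810)

no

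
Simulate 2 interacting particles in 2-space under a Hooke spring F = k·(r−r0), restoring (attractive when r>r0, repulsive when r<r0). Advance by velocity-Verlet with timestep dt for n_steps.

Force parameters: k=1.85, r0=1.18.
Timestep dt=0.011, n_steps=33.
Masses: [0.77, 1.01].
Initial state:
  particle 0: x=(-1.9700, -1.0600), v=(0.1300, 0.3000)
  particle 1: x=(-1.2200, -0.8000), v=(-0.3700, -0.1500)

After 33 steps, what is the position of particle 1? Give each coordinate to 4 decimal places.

step 0: x0=(-1.9700, -1.0600) x1=(-1.2200, -0.8000)
step 1: x0=(-1.9686, -1.0567) x1=(-1.2240, -0.8016)
step 2: x0=(-1.9674, -1.0535) x1=(-1.2280, -0.8032)
step 3: x0=(-1.9662, -1.0503) x1=(-1.2318, -0.8048)
step 4: x0=(-1.9651, -1.0471) x1=(-1.2356, -0.8064)
step 5: x0=(-1.9642, -1.0440) x1=(-1.2393, -0.8079)
step 6: x0=(-1.9634, -1.0409) x1=(-1.2429, -0.8094)
step 7: x0=(-1.9627, -1.0378) x1=(-1.2464, -0.8109)
step 8: x0=(-1.9621, -1.0348) x1=(-1.2499, -0.8123)
step 9: x0=(-1.9617, -1.0318) x1=(-1.2532, -0.8137)
step 10: x0=(-1.9613, -1.0289) x1=(-1.2564, -0.8151)
step 11: x0=(-1.9611, -1.0260) x1=(-1.2596, -0.8164)
step 12: x0=(-1.9610, -1.0231) x1=(-1.2626, -0.8177)
step 13: x0=(-1.9610, -1.0203) x1=(-1.2656, -0.8190)
step 14: x0=(-1.9612, -1.0175) x1=(-1.2684, -0.8203)
step 15: x0=(-1.9615, -1.0147) x1=(-1.2712, -0.8215)
step 16: x0=(-1.9619, -1.0120) x1=(-1.2738, -0.8228)
step 17: x0=(-1.9625, -1.0093) x1=(-1.2764, -0.8239)
step 18: x0=(-1.9631, -1.0066) x1=(-1.2789, -0.8251)
step 19: x0=(-1.9640, -1.0040) x1=(-1.2812, -0.8262)
step 20: x0=(-1.9649, -1.0014) x1=(-1.2835, -0.8273)
step 21: x0=(-1.9660, -0.9989) x1=(-1.2856, -0.8284)
step 22: x0=(-1.9672, -0.9964) x1=(-1.2877, -0.8295)
step 23: x0=(-1.9686, -0.9939) x1=(-1.2896, -0.8305)
step 24: x0=(-1.9701, -0.9915) x1=(-1.2915, -0.8315)
step 25: x0=(-1.9717, -0.9890) x1=(-1.2932, -0.8325)
step 26: x0=(-1.9734, -0.9867) x1=(-1.2949, -0.8334)
step 27: x0=(-1.9753, -0.9843) x1=(-1.2964, -0.8343)
step 28: x0=(-1.9774, -0.9820) x1=(-1.2978, -0.8352)
step 29: x0=(-1.9796, -0.9797) x1=(-1.2991, -0.8361)
step 30: x0=(-1.9819, -0.9774) x1=(-1.3003, -0.8370)
step 31: x0=(-1.9843, -0.9752) x1=(-1.3015, -0.8378)
step 32: x0=(-1.9869, -0.9730) x1=(-1.3025, -0.8386)
step 33: x0=(-1.9896, -0.9708) x1=(-1.3034, -0.8394)

(-1.3034, -0.8394)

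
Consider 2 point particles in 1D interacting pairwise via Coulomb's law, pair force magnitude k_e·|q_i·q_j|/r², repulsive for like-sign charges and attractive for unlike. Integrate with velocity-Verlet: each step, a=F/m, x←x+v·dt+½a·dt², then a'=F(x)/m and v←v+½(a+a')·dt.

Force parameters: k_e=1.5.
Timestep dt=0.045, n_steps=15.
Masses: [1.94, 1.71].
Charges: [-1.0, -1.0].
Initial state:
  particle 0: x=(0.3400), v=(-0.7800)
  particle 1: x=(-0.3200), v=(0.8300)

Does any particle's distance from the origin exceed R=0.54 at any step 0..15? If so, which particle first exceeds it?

no

step 0: x0=(0.3400) x1=(-0.3200)
step 1: x0=(0.3067) x1=(-0.2847)
step 2: x0=(0.2779) x1=(-0.2545)
step 3: x0=(0.2546) x1=(-0.2305)
step 4: x0=(0.2379) x1=(-0.2141)
step 5: x0=(0.2289) x1=(-0.2064)
step 6: x0=(0.2282) x1=(-0.2080)
step 7: x0=(0.2357) x1=(-0.2190)
step 8: x0=(0.2508) x1=(-0.2386)
step 9: x0=(0.2724) x1=(-0.2656)
step 10: x0=(0.2995) x1=(-0.2987)
step 11: x0=(0.3309) x1=(-0.3368)
step 12: x0=(0.3658) x1=(-0.3789)
step 13: x0=(0.4035) x1=(-0.4242)
step 14: x0=(0.4435) x1=(-0.4721)
step 15: x0=(0.4854) x1=(-0.5221)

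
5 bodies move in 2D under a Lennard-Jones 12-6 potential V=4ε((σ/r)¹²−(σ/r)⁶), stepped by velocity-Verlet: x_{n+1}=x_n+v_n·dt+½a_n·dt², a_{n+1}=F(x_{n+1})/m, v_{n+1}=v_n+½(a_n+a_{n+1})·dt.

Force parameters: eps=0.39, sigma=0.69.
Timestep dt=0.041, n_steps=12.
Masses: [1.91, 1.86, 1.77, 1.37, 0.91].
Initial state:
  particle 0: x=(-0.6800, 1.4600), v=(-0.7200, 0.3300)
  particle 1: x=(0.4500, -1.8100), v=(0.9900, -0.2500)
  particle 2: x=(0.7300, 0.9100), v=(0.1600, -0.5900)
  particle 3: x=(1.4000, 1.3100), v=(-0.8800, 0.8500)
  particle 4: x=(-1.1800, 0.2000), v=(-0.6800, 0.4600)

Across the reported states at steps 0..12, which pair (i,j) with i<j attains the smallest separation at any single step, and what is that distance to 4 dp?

pair (2,3), distance 0.7771

step 0: x0=(-0.6800, 1.4600) x1=(0.4500, -1.8100) x2=(0.7300, 0.9100) x3=(1.4000, 1.3100) x4=(-1.1800, 0.2000)
step 1: x0=(-0.7095, 1.4735) x1=(0.4906, -1.8202) x2=(0.7366, 0.8859) x3=(1.3638, 1.3448) x4=(-1.2078, 0.2190)
step 2: x0=(-0.7390, 1.4868) x1=(0.5312, -1.8305) x2=(0.7433, 0.8618) x3=(1.3274, 1.3795) x4=(-1.2356, 0.2381)
step 3: x0=(-0.7685, 1.5001) x1=(0.5718, -1.8407) x2=(0.7501, 0.8380) x3=(1.2909, 1.4139) x4=(-1.2632, 0.2575)
step 4: x0=(-0.7981, 1.5132) x1=(0.6124, -1.8510) x2=(0.7573, 0.8145) x3=(1.2538, 1.4479) x4=(-1.2908, 0.2771)
step 5: x0=(-0.8276, 1.5262) x1=(0.6529, -1.8612) x2=(0.7650, 0.7918) x3=(1.2159, 1.4809) x4=(-1.3182, 0.2969)
step 6: x0=(-0.8572, 1.5391) x1=(0.6935, -1.8715) x2=(0.7734, 0.7700) x3=(1.1773, 1.5127) x4=(-1.3455, 0.3170)
step 7: x0=(-0.8868, 1.5519) x1=(0.7341, -1.8817) x2=(0.7823, 0.7494) x3=(1.1379, 1.5430) x4=(-1.3728, 0.3373)
step 8: x0=(-0.9164, 1.5646) x1=(0.7747, -1.8919) x2=(0.7917, 0.7299) x3=(1.0977, 1.5719) x4=(-1.3999, 0.3579)
step 9: x0=(-0.9461, 1.5771) x1=(0.8153, -1.9022) x2=(0.8015, 0.7116) x3=(1.0571, 1.5992) x4=(-1.4269, 0.3787)
step 10: x0=(-0.9758, 1.5895) x1=(0.8559, -1.9124) x2=(0.8116, 0.6943) x3=(1.0160, 1.6253) x4=(-1.4538, 0.3998)
step 11: x0=(-1.0055, 1.6017) x1=(0.8965, -1.9226) x2=(0.8219, 0.6779) x3=(0.9747, 1.6501) x4=(-1.4805, 0.4212)
step 12: x0=(-1.0353, 1.6138) x1=(0.9371, -1.9329) x2=(0.8323, 0.6624) x3=(0.9332, 1.6738) x4=(-1.5072, 0.4429)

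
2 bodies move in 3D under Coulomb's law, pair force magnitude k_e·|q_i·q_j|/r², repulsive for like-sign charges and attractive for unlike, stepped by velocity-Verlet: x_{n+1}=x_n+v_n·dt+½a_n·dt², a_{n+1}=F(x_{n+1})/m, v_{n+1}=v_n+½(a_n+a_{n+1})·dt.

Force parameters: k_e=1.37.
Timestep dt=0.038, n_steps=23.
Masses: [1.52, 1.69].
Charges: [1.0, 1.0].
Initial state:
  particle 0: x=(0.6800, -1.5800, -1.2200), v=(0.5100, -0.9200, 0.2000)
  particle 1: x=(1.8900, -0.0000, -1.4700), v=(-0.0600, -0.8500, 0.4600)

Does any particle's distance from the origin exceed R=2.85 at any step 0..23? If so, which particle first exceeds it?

step 0: x0=(0.6800, -1.5800, -1.2200) x1=(1.8900, -0.0000, -1.4700)
step 1: x0=(0.6993, -1.6151, -1.2124) x1=(1.8878, -0.0322, -1.4525)
step 2: x0=(0.7184, -1.6504, -1.2047) x1=(1.8858, -0.0641, -1.4351)
step 3: x0=(0.7373, -1.6860, -1.1970) x1=(1.8839, -0.0959, -1.4177)
step 4: x0=(0.7560, -1.7219, -1.1893) x1=(1.8823, -0.1273, -1.4004)
step 5: x0=(0.7745, -1.7581, -1.1815) x1=(1.8808, -0.1585, -1.3830)
step 6: x0=(0.7928, -1.7945, -1.1737) x1=(1.8795, -0.1895, -1.3657)
step 7: x0=(0.8109, -1.8312, -1.1659) x1=(1.8783, -0.2202, -1.3485)
step 8: x0=(0.8288, -1.8682, -1.1580) x1=(1.8773, -0.2507, -1.3312)
step 9: x0=(0.8466, -1.9055, -1.1501) x1=(1.8765, -0.2809, -1.3140)
step 10: x0=(0.8641, -1.9431, -1.1422) x1=(1.8759, -0.3108, -1.2969)
step 11: x0=(0.8815, -1.9810, -1.1342) x1=(1.8754, -0.3405, -1.2797)
step 12: x0=(0.8987, -2.0192, -1.1262) x1=(1.8751, -0.3699, -1.2626)
step 13: x0=(0.9157, -2.0577, -1.1182) x1=(1.8750, -0.3990, -1.2455)
step 14: x0=(0.9325, -2.0965, -1.1102) x1=(1.8750, -0.4279, -1.2284)
step 15: x0=(0.9492, -2.1356, -1.1021) x1=(1.8751, -0.4565, -1.2113)
step 16: x0=(0.9657, -2.1750, -1.0940) x1=(1.8755, -0.4848, -1.1943)
step 17: x0=(0.9820, -2.2147, -1.0859) x1=(1.8759, -0.5128, -1.1772)
step 18: x0=(0.9982, -2.2547, -1.0778) x1=(1.8765, -0.5405, -1.1602)
step 19: x0=(1.0142, -2.2951, -1.0697) x1=(1.8773, -0.5680, -1.1432)
step 20: x0=(1.0300, -2.3357, -1.0615) x1=(1.8782, -0.5952, -1.1262)
step 21: x0=(1.0457, -2.3767, -1.0534) x1=(1.8792, -0.6221, -1.1092)
step 22: x0=(1.0613, -2.4179, -1.0452) x1=(1.8804, -0.6487, -1.0923)
step 23: x0=(1.0767, -2.4595, -1.0370) x1=(1.8817, -0.6750, -1.0753)

yes, particle 0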